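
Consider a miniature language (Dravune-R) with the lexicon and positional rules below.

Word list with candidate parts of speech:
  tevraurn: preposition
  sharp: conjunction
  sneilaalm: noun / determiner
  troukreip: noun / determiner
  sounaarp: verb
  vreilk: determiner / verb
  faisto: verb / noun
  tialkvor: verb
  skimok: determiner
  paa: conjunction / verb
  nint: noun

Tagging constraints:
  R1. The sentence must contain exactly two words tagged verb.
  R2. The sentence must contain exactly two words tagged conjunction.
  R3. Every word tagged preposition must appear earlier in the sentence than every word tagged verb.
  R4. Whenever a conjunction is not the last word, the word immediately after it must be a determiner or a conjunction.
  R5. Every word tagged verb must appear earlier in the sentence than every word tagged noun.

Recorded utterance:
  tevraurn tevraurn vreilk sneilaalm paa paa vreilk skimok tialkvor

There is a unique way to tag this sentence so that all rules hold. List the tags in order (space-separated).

preposition preposition verb determiner conjunction conjunction determiner determiner verb

Candidates per position — 1:tevraurn {preposition}; 2:tevraurn {preposition}; 3:vreilk {determiner,verb}; 4:sneilaalm {noun,determiner}; 5:paa {conjunction,verb}; 6:paa {conjunction,verb}; 7:vreilk {determiner,verb}; 8:skimok {determiner}; 9:tialkvor {verb}.
Word 4 cannot be noun — rule 5 would then fail for every completion. It is determiner.
Word 5 cannot be verb — rule 2 would then fail for every completion. It is conjunction.
Word 6 cannot be verb — rule 2 would then fail for every completion. It is conjunction.
Word 7 cannot be verb — rule 4 would then fail for every completion. It is determiner.
Word 3 cannot be determiner — rule 1 would then fail for every completion. It is verb.
So the tagging must be: preposition preposition verb determiner conjunction conjunction determiner determiner verb.
Check: rule 1 holds; rule 2 holds; rule 3 holds; rule 4 holds; rule 5 holds.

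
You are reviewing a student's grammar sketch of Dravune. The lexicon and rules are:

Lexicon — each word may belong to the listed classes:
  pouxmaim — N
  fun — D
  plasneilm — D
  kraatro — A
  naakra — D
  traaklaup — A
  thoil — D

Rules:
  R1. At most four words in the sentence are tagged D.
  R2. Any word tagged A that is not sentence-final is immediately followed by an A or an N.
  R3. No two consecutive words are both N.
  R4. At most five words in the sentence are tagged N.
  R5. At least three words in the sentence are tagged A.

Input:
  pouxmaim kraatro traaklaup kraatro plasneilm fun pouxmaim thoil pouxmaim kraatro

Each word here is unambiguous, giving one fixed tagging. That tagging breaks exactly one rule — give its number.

2

Fixed tagging: N A A A D D N D N A.
Checking each rule: R1 ok, R2 fails, R3 ok, R4 ok, R5 ok.
Only rule 2 fails.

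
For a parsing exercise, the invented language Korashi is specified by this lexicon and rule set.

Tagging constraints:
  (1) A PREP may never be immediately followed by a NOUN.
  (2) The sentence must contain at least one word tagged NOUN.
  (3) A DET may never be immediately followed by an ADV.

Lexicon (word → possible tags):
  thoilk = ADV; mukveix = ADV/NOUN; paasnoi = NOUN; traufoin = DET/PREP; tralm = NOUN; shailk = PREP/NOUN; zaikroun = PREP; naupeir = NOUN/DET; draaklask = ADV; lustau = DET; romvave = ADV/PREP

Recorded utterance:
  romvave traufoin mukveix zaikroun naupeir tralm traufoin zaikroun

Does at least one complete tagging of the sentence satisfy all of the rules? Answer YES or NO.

YES

Candidates per position — 1:romvave {ADV,PREP}; 2:traufoin {DET,PREP}; 3:mukveix {ADV,NOUN}; 4:zaikroun {PREP}; 5:naupeir {NOUN,DET}; 6:tralm {NOUN}; 7:traufoin {DET,PREP}; 8:zaikroun {PREP}.
One satisfying assignment: PREP DET NOUN PREP DET NOUN PREP PREP.
Checking: rule 1 ✓; rule 2 ✓; rule 3 ✓.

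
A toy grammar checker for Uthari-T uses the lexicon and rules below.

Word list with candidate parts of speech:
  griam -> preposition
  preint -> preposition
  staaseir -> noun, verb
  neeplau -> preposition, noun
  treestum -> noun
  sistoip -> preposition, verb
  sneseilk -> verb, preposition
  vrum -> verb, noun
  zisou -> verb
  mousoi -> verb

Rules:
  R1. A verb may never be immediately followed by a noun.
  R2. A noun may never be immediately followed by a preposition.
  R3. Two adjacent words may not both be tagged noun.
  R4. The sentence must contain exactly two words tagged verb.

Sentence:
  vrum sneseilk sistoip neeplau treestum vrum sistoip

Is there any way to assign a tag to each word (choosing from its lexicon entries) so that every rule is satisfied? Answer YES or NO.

YES

Candidates per position — 1:vrum {verb,noun}; 2:sneseilk {verb,preposition}; 3:sistoip {preposition,verb}; 4:neeplau {preposition,noun}; 5:treestum {noun}; 6:vrum {verb,noun}; 7:sistoip {preposition,verb}.
One satisfying assignment: verb preposition preposition preposition noun verb preposition.
Check: rule 1 satisfied; rule 2 satisfied; rule 3 satisfied; rule 4 satisfied.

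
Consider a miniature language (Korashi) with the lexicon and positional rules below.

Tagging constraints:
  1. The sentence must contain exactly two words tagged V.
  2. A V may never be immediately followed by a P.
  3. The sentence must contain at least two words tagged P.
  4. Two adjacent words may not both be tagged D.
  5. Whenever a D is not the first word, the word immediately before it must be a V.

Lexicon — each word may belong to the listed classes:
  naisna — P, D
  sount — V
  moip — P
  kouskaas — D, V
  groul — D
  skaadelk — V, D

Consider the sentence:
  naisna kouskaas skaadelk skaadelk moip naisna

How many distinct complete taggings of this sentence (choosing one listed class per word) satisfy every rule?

2

Candidates per position — 1:naisna {P,D}; 2:kouskaas {D,V}; 3:skaadelk {V,D}; 4:skaadelk {V,D}; 5:moip {P}; 6:naisna {P,D}.
There are 32 candidate sequences in total.
The sequences that satisfy every rule: P V V D P P; D V V D P P.
Count = 2.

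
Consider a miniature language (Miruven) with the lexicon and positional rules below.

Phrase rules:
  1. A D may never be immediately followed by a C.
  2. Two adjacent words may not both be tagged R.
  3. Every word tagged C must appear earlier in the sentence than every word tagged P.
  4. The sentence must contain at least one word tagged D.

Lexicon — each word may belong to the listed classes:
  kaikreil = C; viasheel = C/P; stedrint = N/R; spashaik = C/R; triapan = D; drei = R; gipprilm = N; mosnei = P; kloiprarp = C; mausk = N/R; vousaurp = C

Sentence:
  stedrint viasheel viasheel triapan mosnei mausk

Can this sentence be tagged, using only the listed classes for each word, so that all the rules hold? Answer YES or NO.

Candidates per position — 1:stedrint {N,R}; 2:viasheel {C,P}; 3:viasheel {C,P}; 4:triapan {D}; 5:mosnei {P}; 6:mausk {N,R}.
One satisfying assignment: R C P D P N.
Check: rule 1 holds; rule 2 holds; rule 3 holds; rule 4 holds.

YES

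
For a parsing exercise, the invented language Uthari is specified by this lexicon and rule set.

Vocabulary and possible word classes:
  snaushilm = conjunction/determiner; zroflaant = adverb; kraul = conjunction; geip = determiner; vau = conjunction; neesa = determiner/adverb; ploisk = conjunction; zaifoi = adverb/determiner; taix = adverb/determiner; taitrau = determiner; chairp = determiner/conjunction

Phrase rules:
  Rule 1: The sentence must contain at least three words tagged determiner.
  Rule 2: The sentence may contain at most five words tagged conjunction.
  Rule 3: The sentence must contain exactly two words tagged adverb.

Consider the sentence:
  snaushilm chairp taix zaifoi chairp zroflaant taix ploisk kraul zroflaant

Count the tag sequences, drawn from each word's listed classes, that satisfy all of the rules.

Candidates per position — 1:snaushilm {conjunction,determiner}; 2:chairp {determiner,conjunction}; 3:taix {adverb,determiner}; 4:zaifoi {adverb,determiner}; 5:chairp {determiner,conjunction}; 6:zroflaant {adverb}; 7:taix {adverb,determiner}; 8:ploisk {conjunction}; 9:kraul {conjunction}; 10:zroflaant {adverb}.
There are 64 candidate sequences in total.
Checking each against the rules leaves 8 sequences.
Count = 8.

8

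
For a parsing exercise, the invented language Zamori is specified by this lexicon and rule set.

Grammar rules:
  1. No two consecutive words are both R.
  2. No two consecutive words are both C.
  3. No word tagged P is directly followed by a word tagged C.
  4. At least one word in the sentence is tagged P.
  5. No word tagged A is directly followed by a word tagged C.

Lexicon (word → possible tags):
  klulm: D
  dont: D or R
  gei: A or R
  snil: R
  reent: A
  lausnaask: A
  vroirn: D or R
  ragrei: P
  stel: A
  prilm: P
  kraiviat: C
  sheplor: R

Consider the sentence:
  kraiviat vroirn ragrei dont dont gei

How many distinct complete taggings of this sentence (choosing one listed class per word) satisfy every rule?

10

Candidates per position — 1:kraiviat {C}; 2:vroirn {D,R}; 3:ragrei {P}; 4:dont {D,R}; 5:dont {D,R}; 6:gei {A,R}.
There are 16 candidate sequences in total.
Checking each against the rules leaves 10 sequences.
Count = 10.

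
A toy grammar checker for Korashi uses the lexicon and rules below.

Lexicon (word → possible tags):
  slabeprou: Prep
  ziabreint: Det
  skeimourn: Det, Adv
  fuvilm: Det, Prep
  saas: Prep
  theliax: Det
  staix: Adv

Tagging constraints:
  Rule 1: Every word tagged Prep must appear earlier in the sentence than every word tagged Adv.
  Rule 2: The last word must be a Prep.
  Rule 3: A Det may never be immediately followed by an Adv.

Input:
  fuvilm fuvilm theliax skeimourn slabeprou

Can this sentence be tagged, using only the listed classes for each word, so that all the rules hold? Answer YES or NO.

YES

Candidates per position — 1:fuvilm {Det,Prep}; 2:fuvilm {Det,Prep}; 3:theliax {Det}; 4:skeimourn {Det,Adv}; 5:slabeprou {Prep}.
One satisfying assignment: Det Det Det Det Prep.
Checking: rule 1 holds; rule 2 holds; rule 3 holds.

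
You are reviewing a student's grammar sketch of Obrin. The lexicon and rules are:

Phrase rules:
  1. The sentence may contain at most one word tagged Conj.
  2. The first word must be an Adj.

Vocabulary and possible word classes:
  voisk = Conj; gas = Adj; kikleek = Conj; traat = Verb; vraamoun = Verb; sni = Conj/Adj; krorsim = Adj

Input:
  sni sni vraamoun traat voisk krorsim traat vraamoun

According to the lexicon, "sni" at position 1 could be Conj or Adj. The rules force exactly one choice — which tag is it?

Adj

Candidates per position — 1:sni {Conj,Adj}; 2:sni {Conj,Adj}; 3:vraamoun {Verb}; 4:traat {Verb}; 5:voisk {Conj}; 6:krorsim {Adj}; 7:traat {Verb}; 8:vraamoun {Verb}.
Position 1: tagging it Conj would leave rule 1 unsatisfiable, so it must be Adj.
Position 2: tagging it Conj would leave rule 1 unsatisfiable, so it must be Adj.
The only consistent sequence is: Adj Adj Verb Verb Conj Adj Verb Verb.
Checking: rule 1 satisfied; rule 2 satisfied.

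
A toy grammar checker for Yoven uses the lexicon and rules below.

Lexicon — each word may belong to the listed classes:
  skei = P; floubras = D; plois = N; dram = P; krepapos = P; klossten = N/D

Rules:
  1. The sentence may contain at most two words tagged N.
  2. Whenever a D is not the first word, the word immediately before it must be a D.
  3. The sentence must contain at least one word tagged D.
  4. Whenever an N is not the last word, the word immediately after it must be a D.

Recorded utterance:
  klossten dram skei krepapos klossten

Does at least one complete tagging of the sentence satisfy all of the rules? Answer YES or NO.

Candidates per position — 1:klossten {N,D}; 2:dram {P}; 3:skei {P}; 4:krepapos {P}; 5:klossten {N,D}.
One satisfying assignment: D P P P N.
Checking: rule 1 holds; rule 2 holds; rule 3 holds; rule 4 holds.

YES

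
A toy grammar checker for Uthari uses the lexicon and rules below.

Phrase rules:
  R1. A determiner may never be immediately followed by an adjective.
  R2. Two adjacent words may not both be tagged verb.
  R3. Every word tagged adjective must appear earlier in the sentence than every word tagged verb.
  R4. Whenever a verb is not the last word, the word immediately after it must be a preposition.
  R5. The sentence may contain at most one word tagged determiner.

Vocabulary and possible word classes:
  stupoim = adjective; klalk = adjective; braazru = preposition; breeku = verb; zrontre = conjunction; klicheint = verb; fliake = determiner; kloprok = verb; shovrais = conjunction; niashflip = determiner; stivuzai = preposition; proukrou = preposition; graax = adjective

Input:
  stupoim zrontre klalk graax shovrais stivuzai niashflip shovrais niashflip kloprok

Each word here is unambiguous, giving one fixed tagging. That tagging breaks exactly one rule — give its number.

Fixed tagging: adjective conjunction adjective adjective conjunction preposition determiner conjunction determiner verb.
Rule check: R1 pass, R2 pass, R3 pass, R4 pass, R5 fail.
Only rule 5 fails.

5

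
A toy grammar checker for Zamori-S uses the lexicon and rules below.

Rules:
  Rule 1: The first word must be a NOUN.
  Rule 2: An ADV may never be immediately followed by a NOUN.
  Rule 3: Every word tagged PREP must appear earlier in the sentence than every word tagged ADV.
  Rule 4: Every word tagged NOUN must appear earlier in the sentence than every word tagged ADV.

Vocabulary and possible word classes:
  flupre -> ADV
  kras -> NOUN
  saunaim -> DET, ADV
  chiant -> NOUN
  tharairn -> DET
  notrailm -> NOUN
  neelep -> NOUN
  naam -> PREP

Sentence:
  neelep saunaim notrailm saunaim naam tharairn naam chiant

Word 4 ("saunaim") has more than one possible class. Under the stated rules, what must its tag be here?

DET

Candidates per position — 1:neelep {NOUN}; 2:saunaim {DET,ADV}; 3:notrailm {NOUN}; 4:saunaim {DET,ADV}; 5:naam {PREP}; 6:tharairn {DET}; 7:naam {PREP}; 8:chiant {NOUN}.
Word 2 cannot be ADV — rule 2 would then fail for every completion. It is DET.
Word 4 cannot be ADV — rule 3 would then fail for every completion. It is DET.
That leaves exactly one tagging: NOUN DET NOUN DET PREP DET PREP NOUN.
Verifying each rule — rule 1 ✓; rule 2 ✓; rule 3 ✓; rule 4 ✓.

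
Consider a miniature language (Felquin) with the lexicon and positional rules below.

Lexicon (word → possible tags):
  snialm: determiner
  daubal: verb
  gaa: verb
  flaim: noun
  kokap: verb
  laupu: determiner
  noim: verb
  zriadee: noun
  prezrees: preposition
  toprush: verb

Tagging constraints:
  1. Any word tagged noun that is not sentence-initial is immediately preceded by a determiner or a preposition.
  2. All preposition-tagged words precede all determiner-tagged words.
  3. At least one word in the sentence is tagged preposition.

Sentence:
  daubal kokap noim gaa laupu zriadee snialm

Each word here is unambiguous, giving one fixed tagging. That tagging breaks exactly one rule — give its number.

3

Fixed tagging: verb verb verb verb determiner noun determiner.
Applying the rules: R1 pass, R2 pass, R3 fail.
Only rule 3 fails.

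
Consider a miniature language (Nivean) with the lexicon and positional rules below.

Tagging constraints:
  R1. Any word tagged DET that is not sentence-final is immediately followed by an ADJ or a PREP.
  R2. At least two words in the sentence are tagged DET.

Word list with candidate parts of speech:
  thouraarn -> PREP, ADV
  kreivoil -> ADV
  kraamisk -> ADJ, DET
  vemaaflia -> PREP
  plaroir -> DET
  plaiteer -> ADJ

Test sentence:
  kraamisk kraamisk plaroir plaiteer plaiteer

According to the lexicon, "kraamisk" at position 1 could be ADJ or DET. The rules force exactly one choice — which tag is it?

Candidates per position — 1:kraamisk {ADJ,DET}; 2:kraamisk {ADJ,DET}; 3:plaroir {DET}; 4:plaiteer {ADJ}; 5:plaiteer {ADJ}.
Position 2: DET is ruled out by rule 1; that leaves ADJ.
Position 1: ADJ is ruled out by rule 2; that leaves DET.
That leaves exactly one tagging: DET ADJ DET ADJ ADJ.
Check: rule 1 satisfied; rule 2 satisfied.

DET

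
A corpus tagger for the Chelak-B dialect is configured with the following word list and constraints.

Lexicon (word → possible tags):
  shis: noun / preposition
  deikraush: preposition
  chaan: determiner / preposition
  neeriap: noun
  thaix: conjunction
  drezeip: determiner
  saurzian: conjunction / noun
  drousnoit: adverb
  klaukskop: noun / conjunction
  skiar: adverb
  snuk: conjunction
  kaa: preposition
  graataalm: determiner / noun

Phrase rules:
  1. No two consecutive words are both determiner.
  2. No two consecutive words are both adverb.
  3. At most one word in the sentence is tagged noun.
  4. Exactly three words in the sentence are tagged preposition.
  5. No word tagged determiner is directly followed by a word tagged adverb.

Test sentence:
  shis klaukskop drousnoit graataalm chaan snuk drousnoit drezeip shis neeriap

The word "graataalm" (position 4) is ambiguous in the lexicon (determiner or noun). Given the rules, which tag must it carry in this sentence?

determiner

Candidates per position — 1:shis {noun,preposition}; 2:klaukskop {noun,conjunction}; 3:drousnoit {adverb}; 4:graataalm {determiner,noun}; 5:chaan {determiner,preposition}; 6:snuk {conjunction}; 7:drousnoit {adverb}; 8:drezeip {determiner}; 9:shis {noun,preposition}; 10:neeriap {noun}.
If word 1 were noun, no tagging could satisfy rule 3; so word 1 is preposition.
If word 2 were noun, no tagging could satisfy rule 3; so word 2 is conjunction.
If word 4 were noun, no tagging could satisfy rule 3; so word 4 is determiner.
If word 5 were determiner, no tagging could satisfy rule 1; so word 5 is preposition.
If word 9 were noun, no tagging could satisfy rule 3; so word 9 is preposition.
So the tagging must be: preposition conjunction adverb determiner preposition conjunction adverb determiner preposition noun.
Checking: rule 1 satisfied; rule 2 satisfied; rule 3 satisfied; rule 4 satisfied; rule 5 satisfied.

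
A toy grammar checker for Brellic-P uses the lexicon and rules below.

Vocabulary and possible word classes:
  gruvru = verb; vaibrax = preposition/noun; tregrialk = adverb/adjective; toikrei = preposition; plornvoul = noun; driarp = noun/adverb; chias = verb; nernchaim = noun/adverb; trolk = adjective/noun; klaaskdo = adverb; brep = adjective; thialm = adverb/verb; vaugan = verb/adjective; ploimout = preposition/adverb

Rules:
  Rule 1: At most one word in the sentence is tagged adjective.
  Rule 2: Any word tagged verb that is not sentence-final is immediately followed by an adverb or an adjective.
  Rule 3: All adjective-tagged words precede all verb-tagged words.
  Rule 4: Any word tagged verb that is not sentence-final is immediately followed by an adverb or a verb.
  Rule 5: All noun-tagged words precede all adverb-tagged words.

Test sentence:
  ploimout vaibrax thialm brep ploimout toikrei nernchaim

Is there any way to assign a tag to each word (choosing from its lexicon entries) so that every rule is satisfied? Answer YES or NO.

Candidates per position — 1:ploimout {preposition,adverb}; 2:vaibrax {preposition,noun}; 3:thialm {adverb,verb}; 4:brep {adjective}; 5:ploimout {preposition,adverb}; 6:toikrei {preposition}; 7:nernchaim {noun,adverb}.
One satisfying assignment: preposition preposition adverb adjective adverb preposition adverb.
Check: rule 1 ok; rule 2 ok; rule 3 ok; rule 4 ok; rule 5 ok.

YES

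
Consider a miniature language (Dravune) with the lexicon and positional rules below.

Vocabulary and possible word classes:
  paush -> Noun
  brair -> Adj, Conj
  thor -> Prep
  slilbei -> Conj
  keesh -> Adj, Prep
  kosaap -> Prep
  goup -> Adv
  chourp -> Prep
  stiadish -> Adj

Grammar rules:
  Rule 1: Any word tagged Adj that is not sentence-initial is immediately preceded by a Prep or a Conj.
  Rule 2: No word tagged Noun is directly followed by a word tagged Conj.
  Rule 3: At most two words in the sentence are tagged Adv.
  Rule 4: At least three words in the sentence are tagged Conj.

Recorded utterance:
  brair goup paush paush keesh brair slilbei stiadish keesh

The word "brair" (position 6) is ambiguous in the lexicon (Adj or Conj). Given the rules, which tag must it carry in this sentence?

Candidates per position — 1:brair {Adj,Conj}; 2:goup {Adv}; 3:paush {Noun}; 4:paush {Noun}; 5:keesh {Adj,Prep}; 6:brair {Adj,Conj}; 7:slilbei {Conj}; 8:stiadish {Adj}; 9:keesh {Adj,Prep}.
If word 1 were Adj, no tagging could satisfy rule 4; so word 1 is Conj.
If word 5 were Adj, no tagging could satisfy rule 1; so word 5 is Prep.
If word 6 were Adj, no tagging could satisfy rule 4; so word 6 is Conj.
If word 9 were Adj, no tagging could satisfy rule 1; so word 9 is Prep.
The only consistent sequence is: Conj Adv Noun Noun Prep Conj Conj Adj Prep.
Check: rule 1 ok; rule 2 ok; rule 3 ok; rule 4 ok.

Conj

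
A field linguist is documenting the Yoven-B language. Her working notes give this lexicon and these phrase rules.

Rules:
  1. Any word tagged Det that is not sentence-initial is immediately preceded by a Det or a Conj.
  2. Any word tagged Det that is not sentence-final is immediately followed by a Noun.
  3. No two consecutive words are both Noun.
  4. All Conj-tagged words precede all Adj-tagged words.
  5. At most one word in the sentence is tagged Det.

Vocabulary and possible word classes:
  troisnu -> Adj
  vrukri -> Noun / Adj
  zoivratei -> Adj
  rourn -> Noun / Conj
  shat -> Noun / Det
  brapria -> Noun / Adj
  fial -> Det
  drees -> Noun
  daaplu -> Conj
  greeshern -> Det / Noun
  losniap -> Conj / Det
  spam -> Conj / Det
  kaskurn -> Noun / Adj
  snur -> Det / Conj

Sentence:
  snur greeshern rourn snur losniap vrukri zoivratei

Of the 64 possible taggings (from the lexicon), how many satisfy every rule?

7

Candidates per position — 1:snur {Det,Conj}; 2:greeshern {Det,Noun}; 3:rourn {Noun,Conj}; 4:snur {Det,Conj}; 5:losniap {Conj,Det}; 6:vrukri {Noun,Adj}; 7:zoivratei {Adj}.
There are 64 candidate sequences in total.
Checking each against the rules leaves 7 sequences.
Count = 7.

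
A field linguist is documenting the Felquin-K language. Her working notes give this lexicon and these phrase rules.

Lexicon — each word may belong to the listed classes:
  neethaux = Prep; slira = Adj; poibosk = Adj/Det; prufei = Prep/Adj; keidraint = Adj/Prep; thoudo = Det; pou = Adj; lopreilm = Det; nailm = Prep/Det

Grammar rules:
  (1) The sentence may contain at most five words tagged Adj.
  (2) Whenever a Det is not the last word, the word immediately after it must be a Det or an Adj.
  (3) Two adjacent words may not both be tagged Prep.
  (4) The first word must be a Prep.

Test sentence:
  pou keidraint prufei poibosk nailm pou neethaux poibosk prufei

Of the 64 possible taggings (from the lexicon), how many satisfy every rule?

0

Candidates per position — 1:pou {Adj}; 2:keidraint {Adj,Prep}; 3:prufei {Prep,Adj}; 4:poibosk {Adj,Det}; 5:nailm {Prep,Det}; 6:pou {Adj}; 7:neethaux {Prep}; 8:poibosk {Adj,Det}; 9:prufei {Prep,Adj}.
There are 64 candidate sequences in total.
Rule 4 cannot be satisfied by any choice of tags from the lexicon.
So there is no consistent tagging.
Count = 0.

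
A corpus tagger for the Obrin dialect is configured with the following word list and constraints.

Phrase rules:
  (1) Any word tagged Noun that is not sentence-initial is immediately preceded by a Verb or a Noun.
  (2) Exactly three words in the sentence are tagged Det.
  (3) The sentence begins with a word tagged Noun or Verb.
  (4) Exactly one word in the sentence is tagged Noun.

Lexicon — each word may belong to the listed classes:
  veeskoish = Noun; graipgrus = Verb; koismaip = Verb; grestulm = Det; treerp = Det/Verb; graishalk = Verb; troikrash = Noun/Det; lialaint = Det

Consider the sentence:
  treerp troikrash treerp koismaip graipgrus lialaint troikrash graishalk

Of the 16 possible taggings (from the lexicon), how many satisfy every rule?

Candidates per position — 1:treerp {Det,Verb}; 2:troikrash {Noun,Det}; 3:treerp {Det,Verb}; 4:koismaip {Verb}; 5:graipgrus {Verb}; 6:lialaint {Det}; 7:troikrash {Noun,Det}; 8:graishalk {Verb}.
There are 16 candidate sequences in total.
The sequences that satisfy every rule: Verb Noun Det Verb Verb Det Det Verb.
Count = 1.

1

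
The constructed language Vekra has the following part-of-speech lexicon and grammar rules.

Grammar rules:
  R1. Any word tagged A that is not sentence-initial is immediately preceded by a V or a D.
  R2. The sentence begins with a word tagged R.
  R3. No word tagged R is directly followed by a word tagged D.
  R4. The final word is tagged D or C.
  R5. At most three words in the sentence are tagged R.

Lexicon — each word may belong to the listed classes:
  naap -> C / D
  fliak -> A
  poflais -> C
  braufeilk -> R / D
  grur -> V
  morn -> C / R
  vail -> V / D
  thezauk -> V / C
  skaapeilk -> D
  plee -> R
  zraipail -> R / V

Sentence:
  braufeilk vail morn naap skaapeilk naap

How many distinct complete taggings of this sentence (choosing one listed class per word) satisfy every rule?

6

Candidates per position — 1:braufeilk {R,D}; 2:vail {V,D}; 3:morn {C,R}; 4:naap {C,D}; 5:skaapeilk {D}; 6:naap {C,D}.
There are 32 candidate sequences in total.
Checking each against the rules leaves 6 sequences.
Count = 6.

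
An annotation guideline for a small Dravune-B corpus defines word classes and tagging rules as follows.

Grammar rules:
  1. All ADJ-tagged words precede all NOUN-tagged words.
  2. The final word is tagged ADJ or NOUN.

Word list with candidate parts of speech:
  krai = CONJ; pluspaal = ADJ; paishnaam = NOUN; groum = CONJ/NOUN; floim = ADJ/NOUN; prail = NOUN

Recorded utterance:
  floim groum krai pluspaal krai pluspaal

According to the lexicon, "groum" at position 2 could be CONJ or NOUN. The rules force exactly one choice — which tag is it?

Candidates per position — 1:floim {ADJ,NOUN}; 2:groum {CONJ,NOUN}; 3:krai {CONJ}; 4:pluspaal {ADJ}; 5:krai {CONJ}; 6:pluspaal {ADJ}.
Position 1: tagging it NOUN would leave rule 1 unsatisfiable, so it must be ADJ.
Position 2: tagging it NOUN would leave rule 1 unsatisfiable, so it must be CONJ.
The only consistent sequence is: ADJ CONJ CONJ ADJ CONJ ADJ.
Checking: rule 1 satisfied; rule 2 satisfied.

CONJ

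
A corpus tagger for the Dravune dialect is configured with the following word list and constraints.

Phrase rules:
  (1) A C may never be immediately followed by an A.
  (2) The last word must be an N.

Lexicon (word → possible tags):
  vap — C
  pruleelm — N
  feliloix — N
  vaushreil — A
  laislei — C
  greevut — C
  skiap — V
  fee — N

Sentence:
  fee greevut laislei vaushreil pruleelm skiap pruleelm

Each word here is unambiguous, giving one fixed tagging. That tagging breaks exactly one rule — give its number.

1

Fixed tagging: N C C A N V N.
Rule check: R1 fails, R2 ok.
Only rule 1 fails.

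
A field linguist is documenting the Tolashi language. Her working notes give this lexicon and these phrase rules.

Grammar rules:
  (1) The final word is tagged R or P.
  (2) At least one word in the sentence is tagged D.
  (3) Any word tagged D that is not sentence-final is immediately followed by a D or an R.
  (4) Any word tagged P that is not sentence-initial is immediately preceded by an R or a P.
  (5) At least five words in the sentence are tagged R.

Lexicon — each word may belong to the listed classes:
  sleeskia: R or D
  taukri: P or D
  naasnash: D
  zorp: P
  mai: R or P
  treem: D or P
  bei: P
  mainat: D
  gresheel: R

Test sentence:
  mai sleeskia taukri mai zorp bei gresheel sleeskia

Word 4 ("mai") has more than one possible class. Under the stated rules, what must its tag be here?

Candidates per position — 1:mai {R,P}; 2:sleeskia {R,D}; 3:taukri {P,D}; 4:mai {R,P}; 5:zorp {P}; 6:bei {P}; 7:gresheel {R}; 8:sleeskia {R,D}.
Word 1 cannot be P — rule 5 would then fail for every completion. It is R.
Word 2 cannot be D — rule 5 would then fail for every completion. It is R.
Word 4 cannot be P — rule 5 would then fail for every completion. It is R.
Word 8 cannot be D — rule 1 would then fail for every completion. It is R.
Word 3 cannot be P — rule 2 would then fail for every completion. It is D.
So the tagging must be: R R D R P P R R.
Check: rule 1 ✓; rule 2 ✓; rule 3 ✓; rule 4 ✓; rule 5 ✓.

R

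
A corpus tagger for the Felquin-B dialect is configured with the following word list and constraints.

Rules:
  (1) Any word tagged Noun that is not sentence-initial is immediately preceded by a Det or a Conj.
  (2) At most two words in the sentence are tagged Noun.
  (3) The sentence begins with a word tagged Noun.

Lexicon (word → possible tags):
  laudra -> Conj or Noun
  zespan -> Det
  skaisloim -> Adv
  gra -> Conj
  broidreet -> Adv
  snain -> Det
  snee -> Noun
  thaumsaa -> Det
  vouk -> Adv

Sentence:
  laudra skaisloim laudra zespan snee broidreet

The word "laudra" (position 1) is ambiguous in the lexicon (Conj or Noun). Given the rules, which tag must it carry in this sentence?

Candidates per position — 1:laudra {Conj,Noun}; 2:skaisloim {Adv}; 3:laudra {Conj,Noun}; 4:zespan {Det}; 5:snee {Noun}; 6:broidreet {Adv}.
Position 1: tagging it Conj would leave rule 3 unsatisfiable, so it must be Noun.
Position 3: tagging it Noun would leave rule 1 unsatisfiable, so it must be Conj.
The unique satisfying tagging is: Noun Adv Conj Det Noun Adv.
Check: rule 1 ok; rule 2 ok; rule 3 ok.

Noun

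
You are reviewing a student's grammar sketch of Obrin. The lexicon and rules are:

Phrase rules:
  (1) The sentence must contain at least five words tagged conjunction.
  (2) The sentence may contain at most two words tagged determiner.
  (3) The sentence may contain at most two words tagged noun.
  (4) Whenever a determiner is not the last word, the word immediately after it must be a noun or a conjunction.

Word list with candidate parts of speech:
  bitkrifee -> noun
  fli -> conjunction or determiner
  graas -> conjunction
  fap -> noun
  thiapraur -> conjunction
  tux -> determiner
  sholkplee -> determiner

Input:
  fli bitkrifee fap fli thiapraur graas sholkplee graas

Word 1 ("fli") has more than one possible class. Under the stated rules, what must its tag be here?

conjunction

Candidates per position — 1:fli {conjunction,determiner}; 2:bitkrifee {noun}; 3:fap {noun}; 4:fli {conjunction,determiner}; 5:thiapraur {conjunction}; 6:graas {conjunction}; 7:sholkplee {determiner}; 8:graas {conjunction}.
Position 1: determiner is ruled out by rule 1; that leaves conjunction.
Position 4: determiner is ruled out by rule 1; that leaves conjunction.
So the tagging must be: conjunction noun noun conjunction conjunction conjunction determiner conjunction.
Check: rule 1 holds; rule 2 holds; rule 3 holds; rule 4 holds.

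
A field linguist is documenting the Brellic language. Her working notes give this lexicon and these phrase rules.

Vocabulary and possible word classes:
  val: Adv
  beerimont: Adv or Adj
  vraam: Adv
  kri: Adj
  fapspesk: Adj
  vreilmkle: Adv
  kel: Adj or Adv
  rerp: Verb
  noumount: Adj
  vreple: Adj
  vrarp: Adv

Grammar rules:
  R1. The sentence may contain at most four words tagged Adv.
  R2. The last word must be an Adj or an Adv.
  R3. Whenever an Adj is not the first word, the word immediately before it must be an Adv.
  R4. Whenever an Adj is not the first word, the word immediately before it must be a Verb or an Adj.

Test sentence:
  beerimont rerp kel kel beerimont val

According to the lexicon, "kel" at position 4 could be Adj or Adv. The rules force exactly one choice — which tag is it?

Candidates per position — 1:beerimont {Adv,Adj}; 2:rerp {Verb}; 3:kel {Adj,Adv}; 4:kel {Adj,Adv}; 5:beerimont {Adv,Adj}; 6:val {Adv}.
Position 3: Adj is ruled out by rule 3; that leaves Adv.
Position 4: Adj is ruled out by rule 4; that leaves Adv.
Position 5: Adj is ruled out by rule 4; that leaves Adv.
Position 1: Adv is ruled out by rule 1; that leaves Adj.
So the tagging must be: Adj Verb Adv Adv Adv Adv.
Check: rule 1 holds; rule 2 holds; rule 3 holds; rule 4 holds.

Adv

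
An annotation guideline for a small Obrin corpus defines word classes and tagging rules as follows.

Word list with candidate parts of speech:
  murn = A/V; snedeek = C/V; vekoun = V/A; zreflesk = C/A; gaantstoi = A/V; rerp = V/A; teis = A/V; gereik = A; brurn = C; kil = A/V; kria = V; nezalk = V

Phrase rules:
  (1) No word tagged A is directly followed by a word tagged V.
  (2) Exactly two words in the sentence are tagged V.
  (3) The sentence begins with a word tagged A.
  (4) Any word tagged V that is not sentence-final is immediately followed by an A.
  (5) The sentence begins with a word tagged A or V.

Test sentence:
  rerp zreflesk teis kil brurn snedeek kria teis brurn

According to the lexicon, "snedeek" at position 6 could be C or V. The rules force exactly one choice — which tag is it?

Candidates per position — 1:rerp {V,A}; 2:zreflesk {C,A}; 3:teis {A,V}; 4:kil {A,V}; 5:brurn {C}; 6:snedeek {C,V}; 7:kria {V}; 8:teis {A,V}; 9:brurn {C}.
At position 1, choosing V makes rule 3 impossible to satisfy; hence A.
At position 4, choosing V makes rule 4 impossible to satisfy; hence A.
At position 6, choosing V makes rule 4 impossible to satisfy; hence C.
At position 8, choosing V makes rule 4 impossible to satisfy; hence A.
At position 3, choosing A makes rule 2 impossible to satisfy; hence V.
At position 2, choosing A makes rule 1 impossible to satisfy; hence C.
The only consistent sequence is: A C V A C C V A C.
Verifying each rule — rule 1 ✓; rule 2 ✓; rule 3 ✓; rule 4 ✓; rule 5 ✓.

C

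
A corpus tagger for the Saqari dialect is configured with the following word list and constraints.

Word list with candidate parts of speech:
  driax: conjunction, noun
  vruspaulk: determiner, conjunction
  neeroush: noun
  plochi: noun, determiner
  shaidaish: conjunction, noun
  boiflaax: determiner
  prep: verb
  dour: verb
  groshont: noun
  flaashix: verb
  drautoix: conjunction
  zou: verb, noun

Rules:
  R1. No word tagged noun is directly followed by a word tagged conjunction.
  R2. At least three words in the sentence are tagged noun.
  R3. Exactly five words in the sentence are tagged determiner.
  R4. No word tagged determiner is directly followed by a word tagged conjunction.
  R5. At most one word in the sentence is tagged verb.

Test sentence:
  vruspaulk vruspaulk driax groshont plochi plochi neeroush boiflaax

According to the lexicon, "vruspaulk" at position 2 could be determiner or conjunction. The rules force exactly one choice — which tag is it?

Candidates per position — 1:vruspaulk {determiner,conjunction}; 2:vruspaulk {determiner,conjunction}; 3:driax {conjunction,noun}; 4:groshont {noun}; 5:plochi {noun,determiner}; 6:plochi {noun,determiner}; 7:neeroush {noun}; 8:boiflaax {determiner}.
Position 1: tagging it conjunction would leave rule 3 unsatisfiable, so it must be determiner.
Position 2: tagging it conjunction would leave rule 3 unsatisfiable, so it must be determiner.
Position 3: tagging it conjunction would leave rule 4 unsatisfiable, so it must be noun.
Position 5: tagging it noun would leave rule 3 unsatisfiable, so it must be determiner.
Position 6: tagging it noun would leave rule 3 unsatisfiable, so it must be determiner.
So the tagging must be: determiner determiner noun noun determiner determiner noun determiner.
Verifying each rule — rule 1 holds; rule 2 holds; rule 3 holds; rule 4 holds; rule 5 holds.

determiner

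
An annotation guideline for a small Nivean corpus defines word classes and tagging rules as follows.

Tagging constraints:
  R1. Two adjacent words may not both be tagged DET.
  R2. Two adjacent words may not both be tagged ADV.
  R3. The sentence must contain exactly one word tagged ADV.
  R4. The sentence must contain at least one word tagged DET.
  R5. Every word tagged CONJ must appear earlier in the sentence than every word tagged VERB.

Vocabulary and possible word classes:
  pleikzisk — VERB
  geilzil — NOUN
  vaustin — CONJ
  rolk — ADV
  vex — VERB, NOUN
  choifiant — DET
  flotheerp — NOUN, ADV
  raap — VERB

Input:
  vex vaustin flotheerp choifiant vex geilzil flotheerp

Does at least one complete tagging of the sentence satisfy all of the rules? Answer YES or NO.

YES

Candidates per position — 1:vex {VERB,NOUN}; 2:vaustin {CONJ}; 3:flotheerp {NOUN,ADV}; 4:choifiant {DET}; 5:vex {VERB,NOUN}; 6:geilzil {NOUN}; 7:flotheerp {NOUN,ADV}.
One satisfying assignment: NOUN CONJ ADV DET VERB NOUN NOUN.
Verifying each rule — rule 1 holds; rule 2 holds; rule 3 holds; rule 4 holds; rule 5 holds.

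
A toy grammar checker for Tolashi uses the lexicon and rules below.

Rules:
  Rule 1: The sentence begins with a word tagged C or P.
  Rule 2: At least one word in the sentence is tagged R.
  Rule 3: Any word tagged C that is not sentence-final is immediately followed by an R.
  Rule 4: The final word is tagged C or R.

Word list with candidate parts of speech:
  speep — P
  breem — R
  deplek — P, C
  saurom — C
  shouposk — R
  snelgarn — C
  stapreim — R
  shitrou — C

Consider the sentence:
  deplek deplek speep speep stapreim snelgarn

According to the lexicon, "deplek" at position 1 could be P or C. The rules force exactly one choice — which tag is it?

Candidates per position — 1:deplek {P,C}; 2:deplek {P,C}; 3:speep {P}; 4:speep {P}; 5:stapreim {R}; 6:snelgarn {C}.
Position 1: C is ruled out by rule 3; that leaves P.
Position 2: C is ruled out by rule 3; that leaves P.
That leaves exactly one tagging: P P P P R C.
Rule-by-rule: rule 1 holds; rule 2 holds; rule 3 holds; rule 4 holds.

P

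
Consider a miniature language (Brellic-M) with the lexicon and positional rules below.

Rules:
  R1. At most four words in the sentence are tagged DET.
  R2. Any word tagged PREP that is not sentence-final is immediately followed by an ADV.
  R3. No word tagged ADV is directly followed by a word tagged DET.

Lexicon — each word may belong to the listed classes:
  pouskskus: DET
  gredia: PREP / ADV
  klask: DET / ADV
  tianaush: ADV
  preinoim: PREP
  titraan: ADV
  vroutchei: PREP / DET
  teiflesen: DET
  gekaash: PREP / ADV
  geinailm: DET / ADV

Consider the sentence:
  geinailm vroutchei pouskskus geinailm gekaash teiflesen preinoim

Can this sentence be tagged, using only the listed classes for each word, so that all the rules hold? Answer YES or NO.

Candidates per position — 1:geinailm {DET,ADV}; 2:vroutchei {PREP,DET}; 3:pouskskus {DET}; 4:geinailm {DET,ADV}; 5:gekaash {PREP,ADV}; 6:teiflesen {DET}; 7:preinoim {PREP}.
Every candidate sequence violates at least one rule; no consistent tagging exists.

NO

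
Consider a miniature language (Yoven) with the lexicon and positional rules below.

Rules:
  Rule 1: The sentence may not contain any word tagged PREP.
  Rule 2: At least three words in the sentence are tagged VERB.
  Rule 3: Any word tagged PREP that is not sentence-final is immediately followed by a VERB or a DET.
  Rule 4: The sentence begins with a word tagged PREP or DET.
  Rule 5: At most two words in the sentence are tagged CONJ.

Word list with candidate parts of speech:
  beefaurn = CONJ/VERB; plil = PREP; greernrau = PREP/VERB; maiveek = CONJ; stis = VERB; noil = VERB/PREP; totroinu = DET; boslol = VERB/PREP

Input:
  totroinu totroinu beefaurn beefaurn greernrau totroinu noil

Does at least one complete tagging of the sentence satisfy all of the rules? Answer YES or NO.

Candidates per position — 1:totroinu {DET}; 2:totroinu {DET}; 3:beefaurn {CONJ,VERB}; 4:beefaurn {CONJ,VERB}; 5:greernrau {PREP,VERB}; 6:totroinu {DET}; 7:noil {VERB,PREP}.
One satisfying assignment: DET DET CONJ VERB VERB DET VERB.
Checking: rule 1 ✓; rule 2 ✓; rule 3 ✓; rule 4 ✓; rule 5 ✓.

YES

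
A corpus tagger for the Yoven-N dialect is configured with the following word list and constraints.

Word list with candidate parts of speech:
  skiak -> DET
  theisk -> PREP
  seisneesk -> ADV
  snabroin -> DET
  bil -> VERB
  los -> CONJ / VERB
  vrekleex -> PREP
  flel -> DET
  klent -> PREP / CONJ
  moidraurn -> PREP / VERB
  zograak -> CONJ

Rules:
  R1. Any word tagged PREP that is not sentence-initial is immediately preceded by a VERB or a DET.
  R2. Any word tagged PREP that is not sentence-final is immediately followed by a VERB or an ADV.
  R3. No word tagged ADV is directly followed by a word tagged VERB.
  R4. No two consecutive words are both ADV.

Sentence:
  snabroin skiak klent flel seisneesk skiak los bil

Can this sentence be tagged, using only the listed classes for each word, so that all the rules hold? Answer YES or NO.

Candidates per position — 1:snabroin {DET}; 2:skiak {DET}; 3:klent {PREP,CONJ}; 4:flel {DET}; 5:seisneesk {ADV}; 6:skiak {DET}; 7:los {CONJ,VERB}; 8:bil {VERB}.
One satisfying assignment: DET DET CONJ DET ADV DET CONJ VERB.
Check: rule 1 ok; rule 2 ok; rule 3 ok; rule 4 ok.

YES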